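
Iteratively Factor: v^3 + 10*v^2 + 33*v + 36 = (v + 3)*(v^2 + 7*v + 12) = (v + 3)*(v + 4)*(v + 3)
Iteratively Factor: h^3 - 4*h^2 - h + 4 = (h - 1)*(h^2 - 3*h - 4) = (h - 1)*(h + 1)*(h - 4)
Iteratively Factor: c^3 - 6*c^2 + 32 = (c - 4)*(c^2 - 2*c - 8) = (c - 4)^2*(c + 2)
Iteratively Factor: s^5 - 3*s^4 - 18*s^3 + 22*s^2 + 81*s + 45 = (s - 3)*(s^4 - 18*s^2 - 32*s - 15) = (s - 3)*(s + 1)*(s^3 - s^2 - 17*s - 15) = (s - 5)*(s - 3)*(s + 1)*(s^2 + 4*s + 3) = (s - 5)*(s - 3)*(s + 1)*(s + 3)*(s + 1)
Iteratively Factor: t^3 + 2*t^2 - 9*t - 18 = (t - 3)*(t^2 + 5*t + 6) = (t - 3)*(t + 2)*(t + 3)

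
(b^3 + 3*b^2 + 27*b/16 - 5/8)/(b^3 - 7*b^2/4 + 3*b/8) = (4*b^2 + 13*b + 10)/(2*b*(2*b - 3))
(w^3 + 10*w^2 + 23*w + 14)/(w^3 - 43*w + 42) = (w^2 + 3*w + 2)/(w^2 - 7*w + 6)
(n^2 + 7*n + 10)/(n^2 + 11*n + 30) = (n + 2)/(n + 6)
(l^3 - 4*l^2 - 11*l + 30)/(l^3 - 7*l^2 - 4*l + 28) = (l^2 - 2*l - 15)/(l^2 - 5*l - 14)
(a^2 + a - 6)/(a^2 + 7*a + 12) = (a - 2)/(a + 4)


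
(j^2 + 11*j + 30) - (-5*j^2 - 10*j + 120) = 6*j^2 + 21*j - 90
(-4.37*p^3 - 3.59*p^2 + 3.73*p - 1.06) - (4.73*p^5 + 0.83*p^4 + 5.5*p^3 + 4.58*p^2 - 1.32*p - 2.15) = -4.73*p^5 - 0.83*p^4 - 9.87*p^3 - 8.17*p^2 + 5.05*p + 1.09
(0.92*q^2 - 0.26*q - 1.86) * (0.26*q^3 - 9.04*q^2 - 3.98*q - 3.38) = 0.2392*q^5 - 8.3844*q^4 - 1.7948*q^3 + 14.7396*q^2 + 8.2816*q + 6.2868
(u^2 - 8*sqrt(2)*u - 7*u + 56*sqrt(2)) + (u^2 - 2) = 2*u^2 - 8*sqrt(2)*u - 7*u - 2 + 56*sqrt(2)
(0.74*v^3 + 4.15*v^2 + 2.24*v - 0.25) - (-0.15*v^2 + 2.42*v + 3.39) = 0.74*v^3 + 4.3*v^2 - 0.18*v - 3.64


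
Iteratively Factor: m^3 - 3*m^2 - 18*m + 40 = (m + 4)*(m^2 - 7*m + 10) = (m - 2)*(m + 4)*(m - 5)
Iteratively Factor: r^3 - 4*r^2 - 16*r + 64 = (r + 4)*(r^2 - 8*r + 16) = (r - 4)*(r + 4)*(r - 4)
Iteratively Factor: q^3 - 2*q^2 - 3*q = (q + 1)*(q^2 - 3*q) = (q - 3)*(q + 1)*(q)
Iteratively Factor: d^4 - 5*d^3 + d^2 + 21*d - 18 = (d + 2)*(d^3 - 7*d^2 + 15*d - 9) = (d - 3)*(d + 2)*(d^2 - 4*d + 3) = (d - 3)*(d - 1)*(d + 2)*(d - 3)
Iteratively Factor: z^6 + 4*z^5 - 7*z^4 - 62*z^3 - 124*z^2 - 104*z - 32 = (z + 2)*(z^5 + 2*z^4 - 11*z^3 - 40*z^2 - 44*z - 16) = (z + 2)^2*(z^4 - 11*z^2 - 18*z - 8) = (z + 1)*(z + 2)^2*(z^3 - z^2 - 10*z - 8) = (z + 1)*(z + 2)^3*(z^2 - 3*z - 4) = (z - 4)*(z + 1)*(z + 2)^3*(z + 1)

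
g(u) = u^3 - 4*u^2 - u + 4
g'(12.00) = 335.00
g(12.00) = 1144.00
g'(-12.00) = 527.00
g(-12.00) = -2288.00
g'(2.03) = -4.88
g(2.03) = -6.15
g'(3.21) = 4.23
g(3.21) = -7.35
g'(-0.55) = 4.31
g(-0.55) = 3.17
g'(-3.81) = 73.03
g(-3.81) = -105.56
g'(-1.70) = 21.27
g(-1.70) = -10.77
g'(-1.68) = 20.91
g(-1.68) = -10.35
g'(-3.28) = 57.52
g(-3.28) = -71.04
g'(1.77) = -5.76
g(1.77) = -4.76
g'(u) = 3*u^2 - 8*u - 1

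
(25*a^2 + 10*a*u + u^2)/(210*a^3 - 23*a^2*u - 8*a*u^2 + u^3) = (5*a + u)/(42*a^2 - 13*a*u + u^2)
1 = 1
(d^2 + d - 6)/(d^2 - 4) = (d + 3)/(d + 2)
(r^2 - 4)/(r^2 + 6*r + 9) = (r^2 - 4)/(r^2 + 6*r + 9)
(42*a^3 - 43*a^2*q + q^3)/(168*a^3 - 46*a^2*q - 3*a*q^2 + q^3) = (-a + q)/(-4*a + q)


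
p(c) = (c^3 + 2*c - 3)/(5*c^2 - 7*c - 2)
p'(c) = (7 - 10*c)*(c^3 + 2*c - 3)/(5*c^2 - 7*c - 2)^2 + (3*c^2 + 2)/(5*c^2 - 7*c - 2) = (5*c^4 - 14*c^3 - 16*c^2 + 30*c - 25)/(25*c^4 - 70*c^3 + 29*c^2 + 28*c + 4)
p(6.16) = 1.68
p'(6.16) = 0.17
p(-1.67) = -0.47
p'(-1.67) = -0.03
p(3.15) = 1.35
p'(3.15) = -0.05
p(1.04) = -0.05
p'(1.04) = -1.40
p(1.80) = 4.02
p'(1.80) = -20.31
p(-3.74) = -0.67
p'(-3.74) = 0.15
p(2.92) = 1.37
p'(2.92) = -0.14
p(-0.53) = -1.35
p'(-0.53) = -4.42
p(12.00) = 2.76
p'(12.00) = 0.19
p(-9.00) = -1.61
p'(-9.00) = 0.19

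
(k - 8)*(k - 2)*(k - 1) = k^3 - 11*k^2 + 26*k - 16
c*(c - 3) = c^2 - 3*c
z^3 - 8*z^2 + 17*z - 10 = (z - 5)*(z - 2)*(z - 1)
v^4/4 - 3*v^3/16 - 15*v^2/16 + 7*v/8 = v*(v/4 + 1/2)*(v - 7/4)*(v - 1)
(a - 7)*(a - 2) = a^2 - 9*a + 14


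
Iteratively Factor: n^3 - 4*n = (n)*(n^2 - 4) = n*(n - 2)*(n + 2)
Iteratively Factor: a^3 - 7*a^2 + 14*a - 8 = (a - 4)*(a^2 - 3*a + 2) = (a - 4)*(a - 2)*(a - 1)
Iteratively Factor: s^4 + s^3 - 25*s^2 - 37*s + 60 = (s + 4)*(s^3 - 3*s^2 - 13*s + 15) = (s - 1)*(s + 4)*(s^2 - 2*s - 15) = (s - 1)*(s + 3)*(s + 4)*(s - 5)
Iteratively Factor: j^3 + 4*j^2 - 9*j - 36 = (j + 4)*(j^2 - 9) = (j - 3)*(j + 4)*(j + 3)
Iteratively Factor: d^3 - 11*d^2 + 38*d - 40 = (d - 5)*(d^2 - 6*d + 8) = (d - 5)*(d - 4)*(d - 2)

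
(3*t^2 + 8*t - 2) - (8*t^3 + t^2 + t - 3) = -8*t^3 + 2*t^2 + 7*t + 1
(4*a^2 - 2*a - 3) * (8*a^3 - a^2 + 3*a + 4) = 32*a^5 - 20*a^4 - 10*a^3 + 13*a^2 - 17*a - 12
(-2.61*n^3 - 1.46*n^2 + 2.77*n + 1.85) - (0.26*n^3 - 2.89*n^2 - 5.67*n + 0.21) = -2.87*n^3 + 1.43*n^2 + 8.44*n + 1.64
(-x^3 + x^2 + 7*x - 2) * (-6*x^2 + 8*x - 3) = 6*x^5 - 14*x^4 - 31*x^3 + 65*x^2 - 37*x + 6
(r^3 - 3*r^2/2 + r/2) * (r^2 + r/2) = r^5 - r^4 - r^3/4 + r^2/4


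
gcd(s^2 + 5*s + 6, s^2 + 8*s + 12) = s + 2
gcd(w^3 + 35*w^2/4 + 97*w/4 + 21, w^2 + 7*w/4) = w + 7/4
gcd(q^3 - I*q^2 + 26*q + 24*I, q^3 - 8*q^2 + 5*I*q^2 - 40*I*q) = 1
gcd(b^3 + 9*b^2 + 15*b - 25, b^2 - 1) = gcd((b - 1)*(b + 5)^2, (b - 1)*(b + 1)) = b - 1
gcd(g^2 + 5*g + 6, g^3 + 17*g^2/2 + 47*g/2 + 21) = g^2 + 5*g + 6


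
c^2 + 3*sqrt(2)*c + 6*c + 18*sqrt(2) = (c + 6)*(c + 3*sqrt(2))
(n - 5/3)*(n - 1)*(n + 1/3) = n^3 - 7*n^2/3 + 7*n/9 + 5/9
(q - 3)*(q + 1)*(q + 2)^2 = q^4 + 2*q^3 - 7*q^2 - 20*q - 12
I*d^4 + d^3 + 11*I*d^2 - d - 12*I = (d + 1)*(d - 4*I)*(d + 3*I)*(I*d - I)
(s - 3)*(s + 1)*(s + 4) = s^3 + 2*s^2 - 11*s - 12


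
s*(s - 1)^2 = s^3 - 2*s^2 + s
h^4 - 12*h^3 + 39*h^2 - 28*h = h*(h - 7)*(h - 4)*(h - 1)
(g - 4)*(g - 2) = g^2 - 6*g + 8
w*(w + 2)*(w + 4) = w^3 + 6*w^2 + 8*w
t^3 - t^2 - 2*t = t*(t - 2)*(t + 1)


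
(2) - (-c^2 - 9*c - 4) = c^2 + 9*c + 6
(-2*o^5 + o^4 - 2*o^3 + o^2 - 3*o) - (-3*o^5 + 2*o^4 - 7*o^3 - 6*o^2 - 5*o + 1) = o^5 - o^4 + 5*o^3 + 7*o^2 + 2*o - 1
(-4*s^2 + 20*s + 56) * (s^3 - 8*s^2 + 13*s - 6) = -4*s^5 + 52*s^4 - 156*s^3 - 164*s^2 + 608*s - 336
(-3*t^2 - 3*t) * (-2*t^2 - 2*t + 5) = 6*t^4 + 12*t^3 - 9*t^2 - 15*t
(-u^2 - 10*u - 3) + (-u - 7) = -u^2 - 11*u - 10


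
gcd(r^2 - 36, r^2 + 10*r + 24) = r + 6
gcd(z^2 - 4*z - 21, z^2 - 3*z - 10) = 1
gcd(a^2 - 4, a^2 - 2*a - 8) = a + 2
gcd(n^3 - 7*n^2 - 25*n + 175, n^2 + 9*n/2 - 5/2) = n + 5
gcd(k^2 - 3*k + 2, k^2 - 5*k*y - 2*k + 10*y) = k - 2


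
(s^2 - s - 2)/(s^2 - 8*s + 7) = (s^2 - s - 2)/(s^2 - 8*s + 7)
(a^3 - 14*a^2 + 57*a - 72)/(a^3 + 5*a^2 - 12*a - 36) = (a^2 - 11*a + 24)/(a^2 + 8*a + 12)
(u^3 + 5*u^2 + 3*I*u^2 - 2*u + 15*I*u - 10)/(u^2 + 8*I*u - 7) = (u^2 + u*(5 + 2*I) + 10*I)/(u + 7*I)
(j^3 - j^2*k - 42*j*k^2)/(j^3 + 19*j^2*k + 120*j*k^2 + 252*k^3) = j*(j - 7*k)/(j^2 + 13*j*k + 42*k^2)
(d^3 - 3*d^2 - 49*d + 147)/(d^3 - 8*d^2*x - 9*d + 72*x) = (49 - d^2)/(-d^2 + 8*d*x - 3*d + 24*x)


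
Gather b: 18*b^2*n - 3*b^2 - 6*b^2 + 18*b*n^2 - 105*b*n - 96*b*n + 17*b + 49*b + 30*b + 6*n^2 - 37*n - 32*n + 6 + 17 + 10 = b^2*(18*n - 9) + b*(18*n^2 - 201*n + 96) + 6*n^2 - 69*n + 33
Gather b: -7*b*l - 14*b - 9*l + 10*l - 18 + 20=b*(-7*l - 14) + l + 2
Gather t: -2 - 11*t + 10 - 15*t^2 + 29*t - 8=-15*t^2 + 18*t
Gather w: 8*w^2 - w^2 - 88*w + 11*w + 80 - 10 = 7*w^2 - 77*w + 70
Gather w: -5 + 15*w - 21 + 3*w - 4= 18*w - 30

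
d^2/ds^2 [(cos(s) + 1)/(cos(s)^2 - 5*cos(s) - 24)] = (9*sin(s)^4*cos(s) + 9*sin(s)^4 - 13*sin(s)^2 + 1747*cos(s)/4 + 135*cos(3*s)/4 - cos(5*s)/2 + 146)/(sin(s)^2 + 5*cos(s) + 23)^3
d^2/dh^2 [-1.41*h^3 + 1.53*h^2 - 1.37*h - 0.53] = 3.06 - 8.46*h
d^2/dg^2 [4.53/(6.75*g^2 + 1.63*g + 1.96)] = (-412.79625*g^2 - 99.68265*g + 4.53*(13.5*g + 1.63)*(27.0*g + 3.26) - 119.8638)/(6.75*g^2 + 1.63*g + 1.96)^3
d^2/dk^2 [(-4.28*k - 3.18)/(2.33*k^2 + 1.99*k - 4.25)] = (-(4.28*k + 3.18)*(4.66*k + 1.99)*(9.32*k + 3.98) + (59.8344*k + 31.8532)*(2.33*k^2 + 1.99*k - 4.25))/(2.33*k^2 + 1.99*k - 4.25)^3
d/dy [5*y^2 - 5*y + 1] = 10*y - 5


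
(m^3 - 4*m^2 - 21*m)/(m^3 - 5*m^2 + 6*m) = (m^2 - 4*m - 21)/(m^2 - 5*m + 6)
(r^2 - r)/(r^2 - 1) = r/(r + 1)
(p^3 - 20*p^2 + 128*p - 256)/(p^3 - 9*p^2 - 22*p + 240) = (p^2 - 12*p + 32)/(p^2 - p - 30)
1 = 1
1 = 1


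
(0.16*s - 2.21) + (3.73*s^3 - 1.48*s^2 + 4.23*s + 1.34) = 3.73*s^3 - 1.48*s^2 + 4.39*s - 0.87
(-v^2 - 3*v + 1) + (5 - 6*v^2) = -7*v^2 - 3*v + 6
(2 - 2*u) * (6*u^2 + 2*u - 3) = -12*u^3 + 8*u^2 + 10*u - 6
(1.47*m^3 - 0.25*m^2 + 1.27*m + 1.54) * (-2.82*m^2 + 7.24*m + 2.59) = -4.1454*m^5 + 11.3478*m^4 - 1.5841*m^3 + 4.2045*m^2 + 14.4389*m + 3.9886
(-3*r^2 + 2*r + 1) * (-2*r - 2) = 6*r^3 + 2*r^2 - 6*r - 2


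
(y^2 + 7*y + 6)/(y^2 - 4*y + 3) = (y^2 + 7*y + 6)/(y^2 - 4*y + 3)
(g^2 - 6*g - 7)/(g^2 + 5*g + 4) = (g - 7)/(g + 4)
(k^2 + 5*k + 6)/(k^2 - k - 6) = (k + 3)/(k - 3)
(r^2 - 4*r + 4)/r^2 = 1 - 4/r + 4/r^2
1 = 1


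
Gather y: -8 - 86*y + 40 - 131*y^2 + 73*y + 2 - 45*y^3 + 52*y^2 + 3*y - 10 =-45*y^3 - 79*y^2 - 10*y + 24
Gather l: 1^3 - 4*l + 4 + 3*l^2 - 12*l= 3*l^2 - 16*l + 5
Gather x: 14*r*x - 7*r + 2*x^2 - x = -7*r + 2*x^2 + x*(14*r - 1)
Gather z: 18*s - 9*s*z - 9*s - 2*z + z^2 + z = 9*s + z^2 + z*(-9*s - 1)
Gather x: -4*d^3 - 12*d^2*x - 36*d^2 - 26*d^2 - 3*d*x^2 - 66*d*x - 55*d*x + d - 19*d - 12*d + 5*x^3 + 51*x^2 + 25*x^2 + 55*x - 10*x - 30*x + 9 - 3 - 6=-4*d^3 - 62*d^2 - 30*d + 5*x^3 + x^2*(76 - 3*d) + x*(-12*d^2 - 121*d + 15)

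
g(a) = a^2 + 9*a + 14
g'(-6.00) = -3.00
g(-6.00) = -4.00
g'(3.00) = 15.00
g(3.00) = 50.00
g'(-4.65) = -0.30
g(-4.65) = -6.23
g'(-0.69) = 7.62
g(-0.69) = 8.27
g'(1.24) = 11.48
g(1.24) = 26.70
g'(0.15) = 9.30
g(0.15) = 15.37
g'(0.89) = 10.78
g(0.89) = 22.80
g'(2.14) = 13.28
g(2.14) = 37.84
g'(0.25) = 9.50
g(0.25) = 16.31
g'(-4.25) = 0.50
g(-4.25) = -6.19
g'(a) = 2*a + 9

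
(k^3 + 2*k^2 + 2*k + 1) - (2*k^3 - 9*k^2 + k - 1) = -k^3 + 11*k^2 + k + 2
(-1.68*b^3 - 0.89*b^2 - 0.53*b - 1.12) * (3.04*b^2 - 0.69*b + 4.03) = -5.1072*b^5 - 1.5464*b^4 - 7.7675*b^3 - 6.6258*b^2 - 1.3631*b - 4.5136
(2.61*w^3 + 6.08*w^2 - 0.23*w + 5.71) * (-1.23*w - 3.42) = -3.2103*w^4 - 16.4046*w^3 - 20.5107*w^2 - 6.2367*w - 19.5282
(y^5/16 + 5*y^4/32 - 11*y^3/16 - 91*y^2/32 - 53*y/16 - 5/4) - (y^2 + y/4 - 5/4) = y^5/16 + 5*y^4/32 - 11*y^3/16 - 123*y^2/32 - 57*y/16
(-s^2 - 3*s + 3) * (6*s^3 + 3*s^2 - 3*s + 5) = -6*s^5 - 21*s^4 + 12*s^3 + 13*s^2 - 24*s + 15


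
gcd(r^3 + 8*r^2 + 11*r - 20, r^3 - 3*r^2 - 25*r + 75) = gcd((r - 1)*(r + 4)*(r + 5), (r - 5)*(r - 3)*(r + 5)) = r + 5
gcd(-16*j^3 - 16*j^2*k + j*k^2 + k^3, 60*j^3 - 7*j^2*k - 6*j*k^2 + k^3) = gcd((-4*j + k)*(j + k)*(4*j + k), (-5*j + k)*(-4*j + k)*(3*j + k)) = 4*j - k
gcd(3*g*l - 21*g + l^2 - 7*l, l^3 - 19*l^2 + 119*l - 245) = l - 7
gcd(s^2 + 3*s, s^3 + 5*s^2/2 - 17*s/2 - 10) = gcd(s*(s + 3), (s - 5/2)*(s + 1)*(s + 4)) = 1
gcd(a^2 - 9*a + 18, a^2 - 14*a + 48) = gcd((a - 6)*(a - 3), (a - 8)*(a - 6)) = a - 6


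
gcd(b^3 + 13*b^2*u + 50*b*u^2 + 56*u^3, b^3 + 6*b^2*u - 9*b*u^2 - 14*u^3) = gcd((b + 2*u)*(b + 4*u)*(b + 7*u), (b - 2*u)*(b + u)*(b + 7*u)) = b + 7*u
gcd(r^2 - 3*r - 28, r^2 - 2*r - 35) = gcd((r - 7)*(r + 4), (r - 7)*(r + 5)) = r - 7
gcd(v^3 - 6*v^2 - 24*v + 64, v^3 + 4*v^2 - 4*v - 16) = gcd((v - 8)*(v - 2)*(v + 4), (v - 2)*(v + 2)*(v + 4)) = v^2 + 2*v - 8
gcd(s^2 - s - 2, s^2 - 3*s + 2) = s - 2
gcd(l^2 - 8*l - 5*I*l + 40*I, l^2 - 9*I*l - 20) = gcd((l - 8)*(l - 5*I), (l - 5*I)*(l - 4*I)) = l - 5*I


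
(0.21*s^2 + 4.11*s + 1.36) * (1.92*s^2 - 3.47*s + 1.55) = 0.4032*s^4 + 7.1625*s^3 - 11.325*s^2 + 1.6513*s + 2.108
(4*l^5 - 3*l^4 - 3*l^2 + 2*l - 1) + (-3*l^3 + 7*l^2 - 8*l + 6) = 4*l^5 - 3*l^4 - 3*l^3 + 4*l^2 - 6*l + 5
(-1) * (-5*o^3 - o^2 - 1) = 5*o^3 + o^2 + 1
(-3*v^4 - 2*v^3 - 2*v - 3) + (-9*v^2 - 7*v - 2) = -3*v^4 - 2*v^3 - 9*v^2 - 9*v - 5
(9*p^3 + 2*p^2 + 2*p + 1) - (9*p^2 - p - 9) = 9*p^3 - 7*p^2 + 3*p + 10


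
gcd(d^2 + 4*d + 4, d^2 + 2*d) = d + 2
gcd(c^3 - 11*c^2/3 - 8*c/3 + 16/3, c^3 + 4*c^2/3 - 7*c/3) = c - 1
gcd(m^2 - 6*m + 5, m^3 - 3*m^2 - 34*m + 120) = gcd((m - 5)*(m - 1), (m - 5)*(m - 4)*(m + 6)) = m - 5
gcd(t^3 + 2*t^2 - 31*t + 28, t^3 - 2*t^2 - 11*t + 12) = t^2 - 5*t + 4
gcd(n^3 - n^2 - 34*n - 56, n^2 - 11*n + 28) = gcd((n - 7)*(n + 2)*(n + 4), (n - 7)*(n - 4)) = n - 7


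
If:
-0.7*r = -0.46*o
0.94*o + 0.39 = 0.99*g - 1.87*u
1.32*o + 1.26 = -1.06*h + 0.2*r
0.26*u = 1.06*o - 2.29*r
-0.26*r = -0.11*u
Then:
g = 0.39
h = -1.19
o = 0.00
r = 0.00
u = 0.00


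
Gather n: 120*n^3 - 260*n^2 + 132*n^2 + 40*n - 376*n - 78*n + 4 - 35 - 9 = 120*n^3 - 128*n^2 - 414*n - 40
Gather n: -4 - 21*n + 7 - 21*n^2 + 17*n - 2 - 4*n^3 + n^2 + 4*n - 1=-4*n^3 - 20*n^2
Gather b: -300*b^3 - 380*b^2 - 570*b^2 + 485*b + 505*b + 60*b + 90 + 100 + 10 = -300*b^3 - 950*b^2 + 1050*b + 200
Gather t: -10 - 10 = -20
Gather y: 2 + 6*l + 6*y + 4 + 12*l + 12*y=18*l + 18*y + 6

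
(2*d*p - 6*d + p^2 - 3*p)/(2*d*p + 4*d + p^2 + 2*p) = (p - 3)/(p + 2)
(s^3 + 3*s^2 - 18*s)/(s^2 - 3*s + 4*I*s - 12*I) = s*(s + 6)/(s + 4*I)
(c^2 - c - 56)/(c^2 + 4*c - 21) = (c - 8)/(c - 3)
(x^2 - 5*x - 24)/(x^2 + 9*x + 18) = (x - 8)/(x + 6)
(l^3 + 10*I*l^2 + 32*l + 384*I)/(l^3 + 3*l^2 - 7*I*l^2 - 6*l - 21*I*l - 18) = (l^2 + 16*I*l - 64)/(l^2 + l*(3 - I) - 3*I)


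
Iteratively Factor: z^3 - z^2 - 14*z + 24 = (z - 3)*(z^2 + 2*z - 8) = (z - 3)*(z + 4)*(z - 2)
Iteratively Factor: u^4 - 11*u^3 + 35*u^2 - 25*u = (u)*(u^3 - 11*u^2 + 35*u - 25) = u*(u - 5)*(u^2 - 6*u + 5) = u*(u - 5)^2*(u - 1)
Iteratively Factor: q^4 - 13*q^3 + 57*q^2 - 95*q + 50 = (q - 1)*(q^3 - 12*q^2 + 45*q - 50) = (q - 5)*(q - 1)*(q^2 - 7*q + 10) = (q - 5)^2*(q - 1)*(q - 2)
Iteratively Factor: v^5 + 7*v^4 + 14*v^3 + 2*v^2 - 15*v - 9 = (v + 1)*(v^4 + 6*v^3 + 8*v^2 - 6*v - 9) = (v + 1)*(v + 3)*(v^3 + 3*v^2 - v - 3) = (v + 1)^2*(v + 3)*(v^2 + 2*v - 3) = (v + 1)^2*(v + 3)^2*(v - 1)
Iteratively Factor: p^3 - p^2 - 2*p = (p + 1)*(p^2 - 2*p) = (p - 2)*(p + 1)*(p)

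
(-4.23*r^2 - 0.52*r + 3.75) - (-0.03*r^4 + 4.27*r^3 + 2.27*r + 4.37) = 0.03*r^4 - 4.27*r^3 - 4.23*r^2 - 2.79*r - 0.62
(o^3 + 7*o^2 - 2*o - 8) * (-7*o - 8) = -7*o^4 - 57*o^3 - 42*o^2 + 72*o + 64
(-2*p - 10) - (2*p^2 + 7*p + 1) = -2*p^2 - 9*p - 11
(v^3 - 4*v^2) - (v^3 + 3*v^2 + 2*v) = -7*v^2 - 2*v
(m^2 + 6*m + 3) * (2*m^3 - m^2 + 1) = 2*m^5 + 11*m^4 - 2*m^2 + 6*m + 3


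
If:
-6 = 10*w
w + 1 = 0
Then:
No Solution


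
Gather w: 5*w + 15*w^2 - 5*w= 15*w^2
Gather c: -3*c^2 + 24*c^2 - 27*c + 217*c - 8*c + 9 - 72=21*c^2 + 182*c - 63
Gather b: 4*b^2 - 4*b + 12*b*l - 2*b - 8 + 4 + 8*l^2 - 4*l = 4*b^2 + b*(12*l - 6) + 8*l^2 - 4*l - 4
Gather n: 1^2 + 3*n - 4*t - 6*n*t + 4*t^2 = n*(3 - 6*t) + 4*t^2 - 4*t + 1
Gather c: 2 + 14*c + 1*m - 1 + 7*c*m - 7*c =c*(7*m + 7) + m + 1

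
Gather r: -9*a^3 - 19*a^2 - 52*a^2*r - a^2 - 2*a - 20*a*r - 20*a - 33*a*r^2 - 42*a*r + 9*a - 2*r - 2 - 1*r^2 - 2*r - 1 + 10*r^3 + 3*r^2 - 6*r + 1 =-9*a^3 - 20*a^2 - 13*a + 10*r^3 + r^2*(2 - 33*a) + r*(-52*a^2 - 62*a - 10) - 2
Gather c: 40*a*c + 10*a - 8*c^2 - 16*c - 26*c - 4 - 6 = 10*a - 8*c^2 + c*(40*a - 42) - 10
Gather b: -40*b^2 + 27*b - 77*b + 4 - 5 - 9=-40*b^2 - 50*b - 10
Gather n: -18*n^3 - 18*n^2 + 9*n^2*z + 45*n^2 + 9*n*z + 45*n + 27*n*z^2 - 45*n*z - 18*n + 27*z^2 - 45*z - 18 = -18*n^3 + n^2*(9*z + 27) + n*(27*z^2 - 36*z + 27) + 27*z^2 - 45*z - 18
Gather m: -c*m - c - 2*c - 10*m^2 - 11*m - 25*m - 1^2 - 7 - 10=-3*c - 10*m^2 + m*(-c - 36) - 18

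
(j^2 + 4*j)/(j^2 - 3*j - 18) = j*(j + 4)/(j^2 - 3*j - 18)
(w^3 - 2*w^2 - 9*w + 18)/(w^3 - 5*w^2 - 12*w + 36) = (w - 3)/(w - 6)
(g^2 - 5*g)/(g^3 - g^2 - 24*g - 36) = g*(5 - g)/(-g^3 + g^2 + 24*g + 36)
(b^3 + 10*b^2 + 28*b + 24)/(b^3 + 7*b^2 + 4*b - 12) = (b + 2)/(b - 1)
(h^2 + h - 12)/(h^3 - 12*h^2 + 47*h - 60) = (h + 4)/(h^2 - 9*h + 20)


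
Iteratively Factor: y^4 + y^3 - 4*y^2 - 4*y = (y - 2)*(y^3 + 3*y^2 + 2*y) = (y - 2)*(y + 1)*(y^2 + 2*y) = (y - 2)*(y + 1)*(y + 2)*(y)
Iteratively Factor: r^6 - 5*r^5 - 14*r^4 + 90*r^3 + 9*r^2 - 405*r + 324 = (r + 3)*(r^5 - 8*r^4 + 10*r^3 + 60*r^2 - 171*r + 108) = (r - 1)*(r + 3)*(r^4 - 7*r^3 + 3*r^2 + 63*r - 108) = (r - 1)*(r + 3)^2*(r^3 - 10*r^2 + 33*r - 36) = (r - 3)*(r - 1)*(r + 3)^2*(r^2 - 7*r + 12) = (r - 3)^2*(r - 1)*(r + 3)^2*(r - 4)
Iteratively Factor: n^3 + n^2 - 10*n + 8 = (n - 1)*(n^2 + 2*n - 8) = (n - 1)*(n + 4)*(n - 2)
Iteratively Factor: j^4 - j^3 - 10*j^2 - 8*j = (j + 2)*(j^3 - 3*j^2 - 4*j) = (j - 4)*(j + 2)*(j^2 + j) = (j - 4)*(j + 1)*(j + 2)*(j)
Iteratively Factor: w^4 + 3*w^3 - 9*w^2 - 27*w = (w - 3)*(w^3 + 6*w^2 + 9*w) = (w - 3)*(w + 3)*(w^2 + 3*w) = (w - 3)*(w + 3)^2*(w)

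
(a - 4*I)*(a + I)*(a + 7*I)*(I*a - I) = I*a^4 - 4*a^3 - I*a^3 + 4*a^2 + 25*I*a^2 - 28*a - 25*I*a + 28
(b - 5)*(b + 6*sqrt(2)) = b^2 - 5*b + 6*sqrt(2)*b - 30*sqrt(2)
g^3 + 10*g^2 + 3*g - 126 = (g - 3)*(g + 6)*(g + 7)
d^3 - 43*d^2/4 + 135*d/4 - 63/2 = (d - 6)*(d - 3)*(d - 7/4)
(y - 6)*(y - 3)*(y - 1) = y^3 - 10*y^2 + 27*y - 18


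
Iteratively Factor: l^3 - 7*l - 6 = (l - 3)*(l^2 + 3*l + 2) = (l - 3)*(l + 1)*(l + 2)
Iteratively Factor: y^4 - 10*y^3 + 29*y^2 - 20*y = (y - 5)*(y^3 - 5*y^2 + 4*y) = y*(y - 5)*(y^2 - 5*y + 4) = y*(y - 5)*(y - 1)*(y - 4)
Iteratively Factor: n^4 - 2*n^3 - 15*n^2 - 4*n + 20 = (n + 2)*(n^3 - 4*n^2 - 7*n + 10) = (n - 1)*(n + 2)*(n^2 - 3*n - 10) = (n - 1)*(n + 2)^2*(n - 5)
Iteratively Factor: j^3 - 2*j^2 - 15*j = (j - 5)*(j^2 + 3*j) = j*(j - 5)*(j + 3)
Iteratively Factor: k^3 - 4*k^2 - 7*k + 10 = (k - 5)*(k^2 + k - 2) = (k - 5)*(k - 1)*(k + 2)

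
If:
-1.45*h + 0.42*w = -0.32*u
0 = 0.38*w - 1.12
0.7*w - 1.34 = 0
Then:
No Solution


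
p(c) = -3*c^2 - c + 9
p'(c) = -6*c - 1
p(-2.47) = -6.83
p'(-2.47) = 13.82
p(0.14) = 8.80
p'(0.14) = -1.84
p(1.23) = 3.23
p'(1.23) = -8.38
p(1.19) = 3.56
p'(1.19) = -8.14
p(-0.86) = 7.64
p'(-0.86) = 4.16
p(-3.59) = -26.07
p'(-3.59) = 20.54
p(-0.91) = 7.43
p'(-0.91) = 4.46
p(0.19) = 8.70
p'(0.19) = -2.14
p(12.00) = -435.00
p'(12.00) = -73.00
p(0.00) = 9.00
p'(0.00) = -1.00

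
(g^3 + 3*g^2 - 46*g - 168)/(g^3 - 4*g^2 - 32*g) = (g^2 - g - 42)/(g*(g - 8))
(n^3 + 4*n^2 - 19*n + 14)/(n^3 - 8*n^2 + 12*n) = (n^2 + 6*n - 7)/(n*(n - 6))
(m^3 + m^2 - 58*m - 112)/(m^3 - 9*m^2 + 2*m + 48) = (m + 7)/(m - 3)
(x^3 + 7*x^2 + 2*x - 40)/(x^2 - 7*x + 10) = (x^2 + 9*x + 20)/(x - 5)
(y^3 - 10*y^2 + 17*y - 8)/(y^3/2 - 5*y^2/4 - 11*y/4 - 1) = 4*(-y^3 + 10*y^2 - 17*y + 8)/(-2*y^3 + 5*y^2 + 11*y + 4)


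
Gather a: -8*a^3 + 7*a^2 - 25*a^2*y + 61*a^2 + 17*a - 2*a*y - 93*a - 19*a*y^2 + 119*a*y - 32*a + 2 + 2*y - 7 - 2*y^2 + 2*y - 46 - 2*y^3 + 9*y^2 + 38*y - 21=-8*a^3 + a^2*(68 - 25*y) + a*(-19*y^2 + 117*y - 108) - 2*y^3 + 7*y^2 + 42*y - 72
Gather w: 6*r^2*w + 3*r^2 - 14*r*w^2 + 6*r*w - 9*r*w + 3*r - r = 3*r^2 - 14*r*w^2 + 2*r + w*(6*r^2 - 3*r)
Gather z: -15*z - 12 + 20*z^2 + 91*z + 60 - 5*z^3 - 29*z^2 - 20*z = -5*z^3 - 9*z^2 + 56*z + 48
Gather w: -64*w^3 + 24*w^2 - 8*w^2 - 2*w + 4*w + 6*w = -64*w^3 + 16*w^2 + 8*w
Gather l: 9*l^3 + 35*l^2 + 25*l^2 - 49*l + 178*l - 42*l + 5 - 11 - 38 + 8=9*l^3 + 60*l^2 + 87*l - 36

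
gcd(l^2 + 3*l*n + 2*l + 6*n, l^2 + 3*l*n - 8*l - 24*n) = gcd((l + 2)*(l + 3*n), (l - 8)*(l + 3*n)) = l + 3*n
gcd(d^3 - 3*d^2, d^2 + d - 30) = 1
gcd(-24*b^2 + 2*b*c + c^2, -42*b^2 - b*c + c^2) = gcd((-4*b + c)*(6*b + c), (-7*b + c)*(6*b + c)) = 6*b + c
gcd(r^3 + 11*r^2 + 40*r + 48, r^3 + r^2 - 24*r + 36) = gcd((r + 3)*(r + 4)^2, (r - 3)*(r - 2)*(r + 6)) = 1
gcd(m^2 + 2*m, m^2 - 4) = m + 2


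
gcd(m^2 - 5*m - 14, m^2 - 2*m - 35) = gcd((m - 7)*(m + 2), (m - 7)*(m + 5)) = m - 7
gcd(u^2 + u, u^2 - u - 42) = 1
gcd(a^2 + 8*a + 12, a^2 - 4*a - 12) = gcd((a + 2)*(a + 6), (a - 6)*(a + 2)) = a + 2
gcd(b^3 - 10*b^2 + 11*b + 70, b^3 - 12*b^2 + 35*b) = b^2 - 12*b + 35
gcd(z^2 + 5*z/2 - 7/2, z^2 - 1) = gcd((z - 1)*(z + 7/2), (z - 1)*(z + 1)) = z - 1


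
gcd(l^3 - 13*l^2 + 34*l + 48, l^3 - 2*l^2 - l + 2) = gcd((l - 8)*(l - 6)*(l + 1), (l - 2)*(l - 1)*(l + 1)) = l + 1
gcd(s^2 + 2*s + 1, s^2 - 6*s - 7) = s + 1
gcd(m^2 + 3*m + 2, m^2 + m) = m + 1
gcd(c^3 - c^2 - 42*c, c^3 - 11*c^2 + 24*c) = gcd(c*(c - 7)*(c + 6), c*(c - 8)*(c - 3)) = c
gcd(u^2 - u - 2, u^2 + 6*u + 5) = u + 1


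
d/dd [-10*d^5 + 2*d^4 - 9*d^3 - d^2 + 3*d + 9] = -50*d^4 + 8*d^3 - 27*d^2 - 2*d + 3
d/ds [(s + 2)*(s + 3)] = 2*s + 5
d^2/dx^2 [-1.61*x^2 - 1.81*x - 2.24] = -3.22000000000000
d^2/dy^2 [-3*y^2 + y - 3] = -6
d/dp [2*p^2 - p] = 4*p - 1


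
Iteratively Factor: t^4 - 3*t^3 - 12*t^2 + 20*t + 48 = (t + 2)*(t^3 - 5*t^2 - 2*t + 24) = (t - 4)*(t + 2)*(t^2 - t - 6) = (t - 4)*(t + 2)^2*(t - 3)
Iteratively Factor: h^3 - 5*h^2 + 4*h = (h - 4)*(h^2 - h) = (h - 4)*(h - 1)*(h)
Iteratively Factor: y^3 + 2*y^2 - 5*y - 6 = (y + 1)*(y^2 + y - 6) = (y - 2)*(y + 1)*(y + 3)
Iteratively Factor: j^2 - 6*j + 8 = (j - 4)*(j - 2)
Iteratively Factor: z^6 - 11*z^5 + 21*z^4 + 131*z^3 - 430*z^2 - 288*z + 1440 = (z + 2)*(z^5 - 13*z^4 + 47*z^3 + 37*z^2 - 504*z + 720) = (z - 3)*(z + 2)*(z^4 - 10*z^3 + 17*z^2 + 88*z - 240) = (z - 4)*(z - 3)*(z + 2)*(z^3 - 6*z^2 - 7*z + 60) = (z - 4)*(z - 3)*(z + 2)*(z + 3)*(z^2 - 9*z + 20) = (z - 4)^2*(z - 3)*(z + 2)*(z + 3)*(z - 5)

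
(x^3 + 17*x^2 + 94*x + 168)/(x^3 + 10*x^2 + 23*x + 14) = (x^2 + 10*x + 24)/(x^2 + 3*x + 2)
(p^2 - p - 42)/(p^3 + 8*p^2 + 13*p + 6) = (p - 7)/(p^2 + 2*p + 1)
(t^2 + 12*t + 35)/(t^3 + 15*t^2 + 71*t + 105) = 1/(t + 3)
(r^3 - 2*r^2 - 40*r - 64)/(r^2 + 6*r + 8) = r - 8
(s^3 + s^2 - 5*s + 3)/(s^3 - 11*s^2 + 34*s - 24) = (s^2 + 2*s - 3)/(s^2 - 10*s + 24)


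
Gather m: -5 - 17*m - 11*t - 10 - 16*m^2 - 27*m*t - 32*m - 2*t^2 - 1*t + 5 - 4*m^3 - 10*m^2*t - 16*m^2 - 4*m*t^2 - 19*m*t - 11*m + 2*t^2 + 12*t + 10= -4*m^3 + m^2*(-10*t - 32) + m*(-4*t^2 - 46*t - 60)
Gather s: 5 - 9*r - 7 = -9*r - 2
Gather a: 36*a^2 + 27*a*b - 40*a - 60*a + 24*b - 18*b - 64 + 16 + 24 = 36*a^2 + a*(27*b - 100) + 6*b - 24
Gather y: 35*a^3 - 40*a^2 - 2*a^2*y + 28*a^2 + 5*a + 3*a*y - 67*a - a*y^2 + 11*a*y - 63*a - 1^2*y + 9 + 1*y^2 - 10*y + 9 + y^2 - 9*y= 35*a^3 - 12*a^2 - 125*a + y^2*(2 - a) + y*(-2*a^2 + 14*a - 20) + 18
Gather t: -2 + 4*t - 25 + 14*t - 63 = 18*t - 90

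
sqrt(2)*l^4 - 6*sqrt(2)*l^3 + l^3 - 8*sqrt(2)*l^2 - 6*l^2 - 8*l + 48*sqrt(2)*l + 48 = (l - 6)*(l - 2*sqrt(2))*(l + 2*sqrt(2))*(sqrt(2)*l + 1)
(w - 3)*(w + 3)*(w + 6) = w^3 + 6*w^2 - 9*w - 54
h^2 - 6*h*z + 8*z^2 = (h - 4*z)*(h - 2*z)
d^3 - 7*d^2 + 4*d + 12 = (d - 6)*(d - 2)*(d + 1)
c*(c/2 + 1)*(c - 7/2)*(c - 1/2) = c^4/2 - c^3 - 25*c^2/8 + 7*c/4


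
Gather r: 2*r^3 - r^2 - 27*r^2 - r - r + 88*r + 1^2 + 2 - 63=2*r^3 - 28*r^2 + 86*r - 60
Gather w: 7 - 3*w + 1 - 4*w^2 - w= -4*w^2 - 4*w + 8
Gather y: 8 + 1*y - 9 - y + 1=0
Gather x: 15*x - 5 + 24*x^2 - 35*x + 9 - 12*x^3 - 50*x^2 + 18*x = -12*x^3 - 26*x^2 - 2*x + 4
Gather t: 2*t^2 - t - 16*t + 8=2*t^2 - 17*t + 8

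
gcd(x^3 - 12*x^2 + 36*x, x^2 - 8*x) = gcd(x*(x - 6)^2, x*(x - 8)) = x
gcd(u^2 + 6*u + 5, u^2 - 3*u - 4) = u + 1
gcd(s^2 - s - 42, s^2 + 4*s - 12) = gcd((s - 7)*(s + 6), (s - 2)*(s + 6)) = s + 6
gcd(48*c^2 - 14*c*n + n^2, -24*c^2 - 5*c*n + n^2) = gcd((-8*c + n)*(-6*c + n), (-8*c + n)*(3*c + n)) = 8*c - n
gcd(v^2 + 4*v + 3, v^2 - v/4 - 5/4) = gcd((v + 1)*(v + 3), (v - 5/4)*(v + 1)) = v + 1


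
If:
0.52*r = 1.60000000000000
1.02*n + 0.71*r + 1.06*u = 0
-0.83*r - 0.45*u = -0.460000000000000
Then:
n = 2.69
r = 3.08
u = -4.65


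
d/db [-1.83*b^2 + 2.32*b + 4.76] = 2.32 - 3.66*b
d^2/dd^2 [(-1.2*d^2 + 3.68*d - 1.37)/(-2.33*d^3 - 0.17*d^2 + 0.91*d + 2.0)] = (13.02936*d^6 - 119.870112*d^5 + 95.771388*d^4 + 71.52368*d^3 - 220.528908*d^2 + 29.526366*d + 26.195794)/(12.649337*d^9 + 2.768739*d^8 - 14.618886*d^7 - 34.731193*d^6 + 0.956321999999999*d^5 + 25.692531*d^4 + 29.062829*d^3 - 2.9286*d^2 - 10.92*d - 8.0)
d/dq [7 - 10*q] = -10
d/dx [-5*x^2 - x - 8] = -10*x - 1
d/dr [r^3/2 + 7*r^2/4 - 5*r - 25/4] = 3*r^2/2 + 7*r/2 - 5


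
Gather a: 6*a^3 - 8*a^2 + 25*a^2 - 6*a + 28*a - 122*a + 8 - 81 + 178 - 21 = 6*a^3 + 17*a^2 - 100*a + 84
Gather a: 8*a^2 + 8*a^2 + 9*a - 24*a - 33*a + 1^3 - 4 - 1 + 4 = 16*a^2 - 48*a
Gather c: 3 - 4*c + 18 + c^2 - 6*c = c^2 - 10*c + 21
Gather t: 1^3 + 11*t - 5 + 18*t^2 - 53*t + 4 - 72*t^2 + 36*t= -54*t^2 - 6*t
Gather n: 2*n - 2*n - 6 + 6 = 0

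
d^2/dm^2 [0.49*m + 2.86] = 0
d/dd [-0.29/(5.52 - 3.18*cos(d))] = 0.9222*sin(d)/(3.18*cos(d) - 5.52)^2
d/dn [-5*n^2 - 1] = -10*n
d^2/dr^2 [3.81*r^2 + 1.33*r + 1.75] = 7.62000000000000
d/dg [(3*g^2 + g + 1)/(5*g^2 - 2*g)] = (-11*g^2 - 10*g + 2)/(g^2*(25*g^2 - 20*g + 4))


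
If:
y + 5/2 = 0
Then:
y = -5/2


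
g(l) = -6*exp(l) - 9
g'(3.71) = -245.12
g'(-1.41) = -1.46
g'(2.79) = -97.69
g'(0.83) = -13.76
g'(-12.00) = 0.00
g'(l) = -6*exp(l)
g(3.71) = -254.12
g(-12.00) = -9.00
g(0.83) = -22.76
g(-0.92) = -11.39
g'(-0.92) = -2.39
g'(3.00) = -120.51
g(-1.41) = -10.46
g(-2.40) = -9.54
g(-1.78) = -10.01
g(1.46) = -34.84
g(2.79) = -106.69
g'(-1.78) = -1.01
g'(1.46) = -25.84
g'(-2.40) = -0.54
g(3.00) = -129.51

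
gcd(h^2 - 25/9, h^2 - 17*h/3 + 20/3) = h - 5/3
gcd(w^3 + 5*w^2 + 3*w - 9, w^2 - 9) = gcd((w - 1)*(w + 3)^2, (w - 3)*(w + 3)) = w + 3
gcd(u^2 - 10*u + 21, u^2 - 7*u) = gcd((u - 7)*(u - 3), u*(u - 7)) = u - 7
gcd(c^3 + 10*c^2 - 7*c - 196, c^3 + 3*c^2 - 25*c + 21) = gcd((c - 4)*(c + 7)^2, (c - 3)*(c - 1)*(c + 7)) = c + 7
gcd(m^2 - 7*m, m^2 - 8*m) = m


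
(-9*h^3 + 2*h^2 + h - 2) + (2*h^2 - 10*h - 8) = -9*h^3 + 4*h^2 - 9*h - 10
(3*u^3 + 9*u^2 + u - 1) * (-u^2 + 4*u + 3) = -3*u^5 + 3*u^4 + 44*u^3 + 32*u^2 - u - 3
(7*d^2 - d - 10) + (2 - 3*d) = 7*d^2 - 4*d - 8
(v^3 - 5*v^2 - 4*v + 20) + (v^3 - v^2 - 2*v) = 2*v^3 - 6*v^2 - 6*v + 20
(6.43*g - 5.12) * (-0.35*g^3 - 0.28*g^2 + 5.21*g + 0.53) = -2.2505*g^4 - 0.00840000000000019*g^3 + 34.9339*g^2 - 23.2673*g - 2.7136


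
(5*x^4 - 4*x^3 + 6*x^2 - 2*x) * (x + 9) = 5*x^5 + 41*x^4 - 30*x^3 + 52*x^2 - 18*x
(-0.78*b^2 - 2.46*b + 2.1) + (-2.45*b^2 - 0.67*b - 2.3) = -3.23*b^2 - 3.13*b - 0.2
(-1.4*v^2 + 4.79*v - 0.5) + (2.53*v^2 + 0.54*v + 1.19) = 1.13*v^2 + 5.33*v + 0.69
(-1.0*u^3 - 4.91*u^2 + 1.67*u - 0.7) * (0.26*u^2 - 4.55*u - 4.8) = -0.26*u^5 + 3.2734*u^4 + 27.5747*u^3 + 15.7875*u^2 - 4.831*u + 3.36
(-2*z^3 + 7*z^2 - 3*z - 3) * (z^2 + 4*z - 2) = -2*z^5 - z^4 + 29*z^3 - 29*z^2 - 6*z + 6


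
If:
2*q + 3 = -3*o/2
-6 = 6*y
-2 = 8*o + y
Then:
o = -1/8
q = -45/32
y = -1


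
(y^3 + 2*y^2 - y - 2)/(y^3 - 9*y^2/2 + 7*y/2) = 2*(y^2 + 3*y + 2)/(y*(2*y - 7))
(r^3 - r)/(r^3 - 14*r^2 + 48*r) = (r^2 - 1)/(r^2 - 14*r + 48)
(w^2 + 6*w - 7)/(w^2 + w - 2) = (w + 7)/(w + 2)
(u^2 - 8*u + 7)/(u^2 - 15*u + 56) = (u - 1)/(u - 8)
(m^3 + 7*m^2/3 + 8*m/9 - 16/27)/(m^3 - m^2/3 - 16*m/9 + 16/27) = (3*m + 4)/(3*m - 4)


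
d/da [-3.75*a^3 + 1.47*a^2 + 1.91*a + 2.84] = -11.25*a^2 + 2.94*a + 1.91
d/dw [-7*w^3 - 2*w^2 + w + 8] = -21*w^2 - 4*w + 1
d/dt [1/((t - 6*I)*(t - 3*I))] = (-2*t + 9*I)/(t^4 - 18*I*t^3 - 117*t^2 + 324*I*t + 324)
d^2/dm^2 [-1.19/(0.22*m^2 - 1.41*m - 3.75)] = (-0.115192*m^2 + 0.738276*m + 1.19*(0.44*m - 1.41)*(0.88*m - 2.82) + 1.9635)/(-0.22*m^2 + 1.41*m + 3.75)^3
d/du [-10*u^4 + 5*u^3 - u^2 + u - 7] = -40*u^3 + 15*u^2 - 2*u + 1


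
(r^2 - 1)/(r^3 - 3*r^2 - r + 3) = 1/(r - 3)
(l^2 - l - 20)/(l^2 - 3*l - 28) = (l - 5)/(l - 7)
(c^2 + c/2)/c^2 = (c + 1/2)/c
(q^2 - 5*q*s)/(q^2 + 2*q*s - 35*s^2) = q/(q + 7*s)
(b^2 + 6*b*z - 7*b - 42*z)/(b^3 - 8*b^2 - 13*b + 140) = (b + 6*z)/(b^2 - b - 20)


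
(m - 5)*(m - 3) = m^2 - 8*m + 15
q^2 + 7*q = q*(q + 7)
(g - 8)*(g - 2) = g^2 - 10*g + 16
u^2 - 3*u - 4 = (u - 4)*(u + 1)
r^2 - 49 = (r - 7)*(r + 7)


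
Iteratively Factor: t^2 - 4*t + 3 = (t - 1)*(t - 3)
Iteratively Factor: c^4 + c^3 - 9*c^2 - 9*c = (c + 3)*(c^3 - 2*c^2 - 3*c) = (c + 1)*(c + 3)*(c^2 - 3*c) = c*(c + 1)*(c + 3)*(c - 3)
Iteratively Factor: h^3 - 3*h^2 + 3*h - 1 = (h - 1)*(h^2 - 2*h + 1) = (h - 1)^2*(h - 1)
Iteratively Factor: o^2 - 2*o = (o - 2)*(o)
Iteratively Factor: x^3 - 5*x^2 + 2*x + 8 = (x + 1)*(x^2 - 6*x + 8) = (x - 4)*(x + 1)*(x - 2)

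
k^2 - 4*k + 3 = (k - 3)*(k - 1)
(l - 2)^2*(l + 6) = l^3 + 2*l^2 - 20*l + 24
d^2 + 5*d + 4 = (d + 1)*(d + 4)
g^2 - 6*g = g*(g - 6)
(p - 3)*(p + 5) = p^2 + 2*p - 15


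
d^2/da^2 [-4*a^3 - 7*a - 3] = -24*a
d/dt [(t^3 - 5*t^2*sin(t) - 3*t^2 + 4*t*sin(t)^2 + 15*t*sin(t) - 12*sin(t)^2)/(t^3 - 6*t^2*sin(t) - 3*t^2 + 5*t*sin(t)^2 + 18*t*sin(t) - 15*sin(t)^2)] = (t*cos(t) - sin(t))/(t - 5*sin(t))^2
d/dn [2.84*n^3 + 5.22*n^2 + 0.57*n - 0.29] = 8.52*n^2 + 10.44*n + 0.57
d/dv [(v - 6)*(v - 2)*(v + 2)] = 3*v^2 - 12*v - 4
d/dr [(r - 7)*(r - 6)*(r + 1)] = 3*r^2 - 24*r + 29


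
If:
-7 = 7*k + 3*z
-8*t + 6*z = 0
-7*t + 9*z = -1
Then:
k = -31/35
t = -1/5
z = -4/15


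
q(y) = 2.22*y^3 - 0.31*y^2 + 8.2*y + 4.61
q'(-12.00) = 974.68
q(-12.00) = -3974.59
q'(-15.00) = 1516.00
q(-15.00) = -7680.64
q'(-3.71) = 102.17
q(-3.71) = -143.44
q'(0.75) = 11.48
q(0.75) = 11.52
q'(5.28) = 190.60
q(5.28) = 366.04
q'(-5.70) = 228.12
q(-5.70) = -463.33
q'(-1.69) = 28.27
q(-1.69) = -20.85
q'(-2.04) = 37.18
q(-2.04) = -32.26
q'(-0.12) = 8.37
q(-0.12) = 3.62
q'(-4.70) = 158.23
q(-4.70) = -271.26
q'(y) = 6.66*y^2 - 0.62*y + 8.2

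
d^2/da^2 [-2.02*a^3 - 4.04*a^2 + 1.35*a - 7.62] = -12.12*a - 8.08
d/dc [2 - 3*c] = -3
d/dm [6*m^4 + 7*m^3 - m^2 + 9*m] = 24*m^3 + 21*m^2 - 2*m + 9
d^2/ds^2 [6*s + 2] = 0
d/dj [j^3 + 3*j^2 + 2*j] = 3*j^2 + 6*j + 2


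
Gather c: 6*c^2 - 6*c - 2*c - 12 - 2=6*c^2 - 8*c - 14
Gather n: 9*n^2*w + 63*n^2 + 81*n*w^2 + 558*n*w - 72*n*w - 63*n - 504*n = n^2*(9*w + 63) + n*(81*w^2 + 486*w - 567)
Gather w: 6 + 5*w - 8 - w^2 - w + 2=-w^2 + 4*w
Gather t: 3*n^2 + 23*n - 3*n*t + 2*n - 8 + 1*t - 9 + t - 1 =3*n^2 + 25*n + t*(2 - 3*n) - 18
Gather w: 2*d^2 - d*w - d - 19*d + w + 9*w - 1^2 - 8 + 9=2*d^2 - 20*d + w*(10 - d)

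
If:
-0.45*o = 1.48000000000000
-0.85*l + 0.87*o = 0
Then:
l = -3.37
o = -3.29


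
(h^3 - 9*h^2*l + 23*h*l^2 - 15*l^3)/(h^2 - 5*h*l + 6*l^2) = (h^2 - 6*h*l + 5*l^2)/(h - 2*l)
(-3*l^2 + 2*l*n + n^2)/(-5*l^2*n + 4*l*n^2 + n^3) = (3*l + n)/(n*(5*l + n))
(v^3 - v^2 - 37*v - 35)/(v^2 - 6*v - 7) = v + 5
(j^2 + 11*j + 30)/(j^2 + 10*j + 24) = (j + 5)/(j + 4)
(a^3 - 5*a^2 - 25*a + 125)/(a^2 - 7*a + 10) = (a^2 - 25)/(a - 2)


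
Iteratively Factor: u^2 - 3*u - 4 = (u - 4)*(u + 1)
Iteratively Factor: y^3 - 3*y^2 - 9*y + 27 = (y - 3)*(y^2 - 9) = (y - 3)^2*(y + 3)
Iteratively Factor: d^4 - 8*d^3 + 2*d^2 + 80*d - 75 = (d - 5)*(d^3 - 3*d^2 - 13*d + 15) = (d - 5)*(d - 1)*(d^2 - 2*d - 15) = (d - 5)*(d - 1)*(d + 3)*(d - 5)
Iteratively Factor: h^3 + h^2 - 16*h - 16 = (h + 4)*(h^2 - 3*h - 4) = (h - 4)*(h + 4)*(h + 1)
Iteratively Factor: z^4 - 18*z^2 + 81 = (z - 3)*(z^3 + 3*z^2 - 9*z - 27) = (z - 3)*(z + 3)*(z^2 - 9) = (z - 3)*(z + 3)^2*(z - 3)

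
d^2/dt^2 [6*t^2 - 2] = 12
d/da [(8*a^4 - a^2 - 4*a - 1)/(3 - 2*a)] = 2*(-24*a^4 + 48*a^3 + a^2 - 3*a - 7)/(4*a^2 - 12*a + 9)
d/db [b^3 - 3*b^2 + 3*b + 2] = 3*b^2 - 6*b + 3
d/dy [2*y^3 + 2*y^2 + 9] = 2*y*(3*y + 2)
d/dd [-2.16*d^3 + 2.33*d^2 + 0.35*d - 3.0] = -6.48*d^2 + 4.66*d + 0.35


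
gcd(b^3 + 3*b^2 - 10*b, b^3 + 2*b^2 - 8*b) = b^2 - 2*b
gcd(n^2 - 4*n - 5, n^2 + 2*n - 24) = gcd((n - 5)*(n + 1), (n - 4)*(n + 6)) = 1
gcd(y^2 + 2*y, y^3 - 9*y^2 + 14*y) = y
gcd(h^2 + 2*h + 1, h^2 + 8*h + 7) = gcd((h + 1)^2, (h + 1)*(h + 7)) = h + 1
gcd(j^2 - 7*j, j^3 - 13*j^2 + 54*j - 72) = 1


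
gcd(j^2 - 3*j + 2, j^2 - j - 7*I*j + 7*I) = j - 1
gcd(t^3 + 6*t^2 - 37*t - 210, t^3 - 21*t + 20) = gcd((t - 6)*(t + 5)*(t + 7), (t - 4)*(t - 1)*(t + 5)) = t + 5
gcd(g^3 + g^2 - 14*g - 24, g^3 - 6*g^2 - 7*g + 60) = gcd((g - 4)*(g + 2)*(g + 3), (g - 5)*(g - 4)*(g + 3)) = g^2 - g - 12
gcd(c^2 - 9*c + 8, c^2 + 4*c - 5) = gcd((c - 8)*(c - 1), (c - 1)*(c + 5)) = c - 1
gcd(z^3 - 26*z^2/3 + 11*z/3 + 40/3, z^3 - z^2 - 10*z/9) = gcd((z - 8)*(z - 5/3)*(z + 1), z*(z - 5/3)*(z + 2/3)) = z - 5/3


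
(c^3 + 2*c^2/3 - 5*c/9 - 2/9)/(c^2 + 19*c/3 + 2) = (3*c^2 + c - 2)/(3*(c + 6))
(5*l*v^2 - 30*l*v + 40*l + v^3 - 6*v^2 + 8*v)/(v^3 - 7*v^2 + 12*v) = (5*l*v - 10*l + v^2 - 2*v)/(v*(v - 3))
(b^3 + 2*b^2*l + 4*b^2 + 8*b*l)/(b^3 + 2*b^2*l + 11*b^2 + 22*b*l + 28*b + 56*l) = b/(b + 7)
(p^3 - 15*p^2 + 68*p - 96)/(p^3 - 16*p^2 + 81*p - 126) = (p^2 - 12*p + 32)/(p^2 - 13*p + 42)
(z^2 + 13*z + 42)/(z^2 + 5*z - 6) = (z + 7)/(z - 1)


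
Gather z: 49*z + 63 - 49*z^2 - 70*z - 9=-49*z^2 - 21*z + 54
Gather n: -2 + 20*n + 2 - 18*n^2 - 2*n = -18*n^2 + 18*n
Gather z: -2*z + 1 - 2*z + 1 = 2 - 4*z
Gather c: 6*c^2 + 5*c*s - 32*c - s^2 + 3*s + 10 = 6*c^2 + c*(5*s - 32) - s^2 + 3*s + 10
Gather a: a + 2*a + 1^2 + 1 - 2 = 3*a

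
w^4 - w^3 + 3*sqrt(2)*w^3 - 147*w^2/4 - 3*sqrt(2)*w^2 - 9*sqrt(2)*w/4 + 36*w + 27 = (w - 3/2)*(w + 1/2)*(w - 3*sqrt(2))*(w + 6*sqrt(2))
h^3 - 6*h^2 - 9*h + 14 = (h - 7)*(h - 1)*(h + 2)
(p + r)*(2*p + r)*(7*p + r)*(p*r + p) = 14*p^4*r + 14*p^4 + 23*p^3*r^2 + 23*p^3*r + 10*p^2*r^3 + 10*p^2*r^2 + p*r^4 + p*r^3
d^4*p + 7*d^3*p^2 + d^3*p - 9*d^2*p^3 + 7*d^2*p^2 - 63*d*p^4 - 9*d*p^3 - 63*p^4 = (d - 3*p)*(d + 3*p)*(d + 7*p)*(d*p + p)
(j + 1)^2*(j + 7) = j^3 + 9*j^2 + 15*j + 7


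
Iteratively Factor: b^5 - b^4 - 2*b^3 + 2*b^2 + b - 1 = (b + 1)*(b^4 - 2*b^3 + 2*b - 1) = (b + 1)^2*(b^3 - 3*b^2 + 3*b - 1) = (b - 1)*(b + 1)^2*(b^2 - 2*b + 1) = (b - 1)^2*(b + 1)^2*(b - 1)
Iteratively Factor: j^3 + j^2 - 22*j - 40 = (j + 2)*(j^2 - j - 20) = (j - 5)*(j + 2)*(j + 4)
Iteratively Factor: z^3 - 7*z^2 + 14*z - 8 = (z - 1)*(z^2 - 6*z + 8) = (z - 4)*(z - 1)*(z - 2)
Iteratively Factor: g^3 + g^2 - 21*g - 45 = (g - 5)*(g^2 + 6*g + 9) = (g - 5)*(g + 3)*(g + 3)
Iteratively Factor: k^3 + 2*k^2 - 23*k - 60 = (k + 4)*(k^2 - 2*k - 15) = (k + 3)*(k + 4)*(k - 5)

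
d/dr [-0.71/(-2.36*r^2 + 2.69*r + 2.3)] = (1.9099 - 3.3512*r)/(-2.36*r^2 + 2.69*r + 2.3)^2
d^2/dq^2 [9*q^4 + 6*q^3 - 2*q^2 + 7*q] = 108*q^2 + 36*q - 4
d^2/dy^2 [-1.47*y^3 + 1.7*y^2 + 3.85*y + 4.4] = 3.4 - 8.82*y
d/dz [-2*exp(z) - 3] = -2*exp(z)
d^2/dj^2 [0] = 0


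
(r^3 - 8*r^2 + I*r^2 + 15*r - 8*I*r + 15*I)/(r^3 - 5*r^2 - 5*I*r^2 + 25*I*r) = (r^2 + r*(-3 + I) - 3*I)/(r*(r - 5*I))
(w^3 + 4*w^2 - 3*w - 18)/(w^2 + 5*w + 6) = (w^2 + w - 6)/(w + 2)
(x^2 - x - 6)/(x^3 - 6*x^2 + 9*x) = (x + 2)/(x*(x - 3))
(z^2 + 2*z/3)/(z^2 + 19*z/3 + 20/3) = z*(3*z + 2)/(3*z^2 + 19*z + 20)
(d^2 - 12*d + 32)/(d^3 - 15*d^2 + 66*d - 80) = (d - 4)/(d^2 - 7*d + 10)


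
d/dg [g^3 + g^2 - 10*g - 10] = 3*g^2 + 2*g - 10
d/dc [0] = 0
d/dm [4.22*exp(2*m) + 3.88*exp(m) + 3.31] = (8.44*exp(m) + 3.88)*exp(m)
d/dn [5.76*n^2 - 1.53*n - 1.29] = 11.52*n - 1.53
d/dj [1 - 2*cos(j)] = 2*sin(j)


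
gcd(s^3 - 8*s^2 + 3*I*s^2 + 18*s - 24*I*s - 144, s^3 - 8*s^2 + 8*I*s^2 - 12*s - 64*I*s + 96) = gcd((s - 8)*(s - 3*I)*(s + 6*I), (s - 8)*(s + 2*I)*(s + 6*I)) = s^2 + s*(-8 + 6*I) - 48*I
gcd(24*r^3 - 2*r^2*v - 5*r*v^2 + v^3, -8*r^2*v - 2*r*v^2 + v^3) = 8*r^2 + 2*r*v - v^2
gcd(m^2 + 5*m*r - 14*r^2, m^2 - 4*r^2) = -m + 2*r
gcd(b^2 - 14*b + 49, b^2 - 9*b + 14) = b - 7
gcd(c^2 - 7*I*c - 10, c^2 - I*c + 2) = c - 2*I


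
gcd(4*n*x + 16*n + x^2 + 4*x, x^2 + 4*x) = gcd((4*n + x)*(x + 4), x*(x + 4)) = x + 4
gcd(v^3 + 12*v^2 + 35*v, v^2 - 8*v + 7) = 1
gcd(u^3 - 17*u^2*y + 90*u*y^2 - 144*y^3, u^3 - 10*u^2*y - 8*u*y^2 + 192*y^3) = u^2 - 14*u*y + 48*y^2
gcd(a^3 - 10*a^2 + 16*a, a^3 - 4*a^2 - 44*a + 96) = a^2 - 10*a + 16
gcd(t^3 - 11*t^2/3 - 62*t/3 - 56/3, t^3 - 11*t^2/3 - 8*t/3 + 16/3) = t + 4/3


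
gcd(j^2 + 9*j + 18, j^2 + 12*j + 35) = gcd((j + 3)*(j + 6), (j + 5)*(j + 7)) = 1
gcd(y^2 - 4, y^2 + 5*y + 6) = y + 2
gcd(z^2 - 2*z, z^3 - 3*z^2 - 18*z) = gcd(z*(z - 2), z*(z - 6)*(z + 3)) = z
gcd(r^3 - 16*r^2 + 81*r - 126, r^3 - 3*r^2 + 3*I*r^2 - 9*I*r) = r - 3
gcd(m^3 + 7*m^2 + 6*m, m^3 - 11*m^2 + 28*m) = m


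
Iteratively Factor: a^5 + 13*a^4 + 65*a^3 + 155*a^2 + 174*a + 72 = (a + 3)*(a^4 + 10*a^3 + 35*a^2 + 50*a + 24) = (a + 1)*(a + 3)*(a^3 + 9*a^2 + 26*a + 24) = (a + 1)*(a + 3)*(a + 4)*(a^2 + 5*a + 6) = (a + 1)*(a + 3)^2*(a + 4)*(a + 2)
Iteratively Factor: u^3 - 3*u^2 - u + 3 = (u - 1)*(u^2 - 2*u - 3) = (u - 3)*(u - 1)*(u + 1)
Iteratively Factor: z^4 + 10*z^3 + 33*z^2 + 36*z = (z)*(z^3 + 10*z^2 + 33*z + 36) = z*(z + 3)*(z^2 + 7*z + 12) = z*(z + 3)^2*(z + 4)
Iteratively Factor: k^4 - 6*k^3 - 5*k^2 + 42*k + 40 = (k + 1)*(k^3 - 7*k^2 + 2*k + 40) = (k - 4)*(k + 1)*(k^2 - 3*k - 10) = (k - 5)*(k - 4)*(k + 1)*(k + 2)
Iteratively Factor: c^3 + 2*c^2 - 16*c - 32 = (c + 4)*(c^2 - 2*c - 8) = (c - 4)*(c + 4)*(c + 2)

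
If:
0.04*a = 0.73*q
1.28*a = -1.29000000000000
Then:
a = -1.01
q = -0.06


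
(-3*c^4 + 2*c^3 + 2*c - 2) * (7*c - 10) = -21*c^5 + 44*c^4 - 20*c^3 + 14*c^2 - 34*c + 20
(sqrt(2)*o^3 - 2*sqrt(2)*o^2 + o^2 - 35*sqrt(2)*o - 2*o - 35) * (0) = 0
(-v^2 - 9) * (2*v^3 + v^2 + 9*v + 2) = -2*v^5 - v^4 - 27*v^3 - 11*v^2 - 81*v - 18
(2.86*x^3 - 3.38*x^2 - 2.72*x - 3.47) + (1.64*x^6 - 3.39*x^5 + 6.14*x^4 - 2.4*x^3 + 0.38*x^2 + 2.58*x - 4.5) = 1.64*x^6 - 3.39*x^5 + 6.14*x^4 + 0.46*x^3 - 3.0*x^2 - 0.14*x - 7.97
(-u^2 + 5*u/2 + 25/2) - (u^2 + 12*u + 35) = -2*u^2 - 19*u/2 - 45/2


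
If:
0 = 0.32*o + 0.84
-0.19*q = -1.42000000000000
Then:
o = -2.62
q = 7.47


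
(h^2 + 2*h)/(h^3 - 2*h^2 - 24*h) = (h + 2)/(h^2 - 2*h - 24)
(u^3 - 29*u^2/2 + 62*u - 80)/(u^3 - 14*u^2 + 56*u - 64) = (u - 5/2)/(u - 2)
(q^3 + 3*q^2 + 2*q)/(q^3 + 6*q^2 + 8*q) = (q + 1)/(q + 4)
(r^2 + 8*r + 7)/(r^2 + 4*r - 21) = (r + 1)/(r - 3)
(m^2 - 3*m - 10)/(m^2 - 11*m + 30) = (m + 2)/(m - 6)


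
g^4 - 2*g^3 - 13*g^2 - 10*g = g*(g - 5)*(g + 1)*(g + 2)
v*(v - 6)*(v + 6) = v^3 - 36*v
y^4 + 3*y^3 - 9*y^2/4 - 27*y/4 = y*(y - 3/2)*(y + 3/2)*(y + 3)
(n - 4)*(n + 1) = n^2 - 3*n - 4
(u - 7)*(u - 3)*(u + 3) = u^3 - 7*u^2 - 9*u + 63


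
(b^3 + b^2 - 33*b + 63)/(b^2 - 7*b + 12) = (b^2 + 4*b - 21)/(b - 4)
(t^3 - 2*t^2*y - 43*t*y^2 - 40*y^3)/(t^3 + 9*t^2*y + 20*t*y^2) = (t^2 - 7*t*y - 8*y^2)/(t*(t + 4*y))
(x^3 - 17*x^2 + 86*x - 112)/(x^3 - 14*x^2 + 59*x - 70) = (x - 8)/(x - 5)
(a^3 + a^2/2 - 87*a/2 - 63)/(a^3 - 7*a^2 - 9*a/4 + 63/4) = 2*(a + 6)/(2*a - 3)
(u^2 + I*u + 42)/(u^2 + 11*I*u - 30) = (u^2 + I*u + 42)/(u^2 + 11*I*u - 30)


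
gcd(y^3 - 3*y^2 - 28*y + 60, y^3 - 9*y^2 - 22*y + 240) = y^2 - y - 30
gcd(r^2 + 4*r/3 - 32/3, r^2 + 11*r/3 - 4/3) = r + 4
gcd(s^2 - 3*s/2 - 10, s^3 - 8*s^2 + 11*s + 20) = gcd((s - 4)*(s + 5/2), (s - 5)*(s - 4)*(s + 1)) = s - 4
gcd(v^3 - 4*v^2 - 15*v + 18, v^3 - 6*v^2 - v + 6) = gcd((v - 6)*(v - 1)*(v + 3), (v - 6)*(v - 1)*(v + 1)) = v^2 - 7*v + 6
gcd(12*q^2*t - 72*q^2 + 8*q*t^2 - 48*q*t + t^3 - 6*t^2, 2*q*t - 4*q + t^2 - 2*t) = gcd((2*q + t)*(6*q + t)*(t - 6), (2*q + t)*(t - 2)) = 2*q + t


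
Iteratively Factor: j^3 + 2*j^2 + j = (j + 1)*(j^2 + j) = j*(j + 1)*(j + 1)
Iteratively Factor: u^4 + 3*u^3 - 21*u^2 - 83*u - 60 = (u + 1)*(u^3 + 2*u^2 - 23*u - 60) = (u + 1)*(u + 4)*(u^2 - 2*u - 15) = (u + 1)*(u + 3)*(u + 4)*(u - 5)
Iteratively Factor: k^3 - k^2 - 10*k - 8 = (k - 4)*(k^2 + 3*k + 2) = (k - 4)*(k + 1)*(k + 2)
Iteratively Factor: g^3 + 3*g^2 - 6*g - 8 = (g + 1)*(g^2 + 2*g - 8) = (g + 1)*(g + 4)*(g - 2)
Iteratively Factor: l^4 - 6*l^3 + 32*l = (l - 4)*(l^3 - 2*l^2 - 8*l) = (l - 4)^2*(l^2 + 2*l) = (l - 4)^2*(l + 2)*(l)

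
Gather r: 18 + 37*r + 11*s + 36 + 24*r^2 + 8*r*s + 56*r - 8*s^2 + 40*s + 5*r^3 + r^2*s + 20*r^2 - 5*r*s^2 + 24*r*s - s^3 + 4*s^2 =5*r^3 + r^2*(s + 44) + r*(-5*s^2 + 32*s + 93) - s^3 - 4*s^2 + 51*s + 54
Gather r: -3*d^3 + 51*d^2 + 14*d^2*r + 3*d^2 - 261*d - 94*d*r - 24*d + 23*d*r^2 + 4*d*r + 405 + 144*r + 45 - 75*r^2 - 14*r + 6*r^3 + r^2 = -3*d^3 + 54*d^2 - 285*d + 6*r^3 + r^2*(23*d - 74) + r*(14*d^2 - 90*d + 130) + 450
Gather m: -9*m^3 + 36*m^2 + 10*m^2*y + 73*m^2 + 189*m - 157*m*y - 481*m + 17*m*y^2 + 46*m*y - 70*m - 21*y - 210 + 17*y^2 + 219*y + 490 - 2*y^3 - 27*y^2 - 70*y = -9*m^3 + m^2*(10*y + 109) + m*(17*y^2 - 111*y - 362) - 2*y^3 - 10*y^2 + 128*y + 280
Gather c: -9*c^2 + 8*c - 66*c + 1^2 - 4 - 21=-9*c^2 - 58*c - 24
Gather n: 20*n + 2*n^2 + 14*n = 2*n^2 + 34*n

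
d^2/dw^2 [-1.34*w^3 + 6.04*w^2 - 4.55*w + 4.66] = 12.08 - 8.04*w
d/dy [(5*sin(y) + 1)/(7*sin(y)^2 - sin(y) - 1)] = (-14*sin(y) + 35*cos(y)^2 - 39)*cos(y)/(-7*sin(y)^2 + sin(y) + 1)^2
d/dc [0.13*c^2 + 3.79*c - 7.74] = 0.26*c + 3.79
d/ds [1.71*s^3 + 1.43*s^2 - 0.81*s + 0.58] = 5.13*s^2 + 2.86*s - 0.81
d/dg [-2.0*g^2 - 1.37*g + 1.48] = -4.0*g - 1.37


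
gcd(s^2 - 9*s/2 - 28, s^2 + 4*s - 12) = 1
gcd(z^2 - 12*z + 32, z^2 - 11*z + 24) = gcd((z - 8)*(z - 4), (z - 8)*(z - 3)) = z - 8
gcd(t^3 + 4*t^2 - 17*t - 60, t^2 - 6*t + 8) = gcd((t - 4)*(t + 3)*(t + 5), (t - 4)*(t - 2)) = t - 4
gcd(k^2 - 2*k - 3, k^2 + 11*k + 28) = 1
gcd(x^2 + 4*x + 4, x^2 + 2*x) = x + 2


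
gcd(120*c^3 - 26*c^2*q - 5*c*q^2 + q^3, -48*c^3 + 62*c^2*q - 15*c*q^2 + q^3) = -6*c + q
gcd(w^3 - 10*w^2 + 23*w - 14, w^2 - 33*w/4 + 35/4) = w - 7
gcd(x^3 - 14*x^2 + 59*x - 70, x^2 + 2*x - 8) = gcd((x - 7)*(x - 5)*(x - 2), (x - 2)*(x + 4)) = x - 2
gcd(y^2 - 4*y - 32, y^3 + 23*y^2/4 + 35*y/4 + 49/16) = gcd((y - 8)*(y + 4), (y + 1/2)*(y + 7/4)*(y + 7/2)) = 1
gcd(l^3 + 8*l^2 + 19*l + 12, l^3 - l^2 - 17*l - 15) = l^2 + 4*l + 3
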